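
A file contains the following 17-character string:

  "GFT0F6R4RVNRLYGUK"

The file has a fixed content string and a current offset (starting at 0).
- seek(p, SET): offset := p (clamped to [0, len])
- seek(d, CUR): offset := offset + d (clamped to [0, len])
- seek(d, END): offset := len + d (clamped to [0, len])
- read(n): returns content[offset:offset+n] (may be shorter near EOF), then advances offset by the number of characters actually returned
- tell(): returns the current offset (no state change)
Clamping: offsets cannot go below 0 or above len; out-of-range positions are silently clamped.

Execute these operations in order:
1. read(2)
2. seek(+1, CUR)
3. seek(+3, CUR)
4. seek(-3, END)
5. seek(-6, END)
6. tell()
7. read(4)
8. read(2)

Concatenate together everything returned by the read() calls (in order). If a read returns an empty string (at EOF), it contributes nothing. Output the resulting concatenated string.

After 1 (read(2)): returned 'GF', offset=2
After 2 (seek(+1, CUR)): offset=3
After 3 (seek(+3, CUR)): offset=6
After 4 (seek(-3, END)): offset=14
After 5 (seek(-6, END)): offset=11
After 6 (tell()): offset=11
After 7 (read(4)): returned 'RLYG', offset=15
After 8 (read(2)): returned 'UK', offset=17

Answer: GFRLYGUK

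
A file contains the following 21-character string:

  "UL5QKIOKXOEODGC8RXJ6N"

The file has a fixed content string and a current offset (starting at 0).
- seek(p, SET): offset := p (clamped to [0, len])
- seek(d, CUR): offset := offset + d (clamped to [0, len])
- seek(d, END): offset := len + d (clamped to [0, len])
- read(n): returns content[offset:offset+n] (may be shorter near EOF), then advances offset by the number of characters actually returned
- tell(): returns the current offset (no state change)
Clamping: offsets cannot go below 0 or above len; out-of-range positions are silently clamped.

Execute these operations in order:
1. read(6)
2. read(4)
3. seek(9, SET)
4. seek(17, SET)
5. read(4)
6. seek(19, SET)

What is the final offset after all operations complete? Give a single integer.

Answer: 19

Derivation:
After 1 (read(6)): returned 'UL5QKI', offset=6
After 2 (read(4)): returned 'OKXO', offset=10
After 3 (seek(9, SET)): offset=9
After 4 (seek(17, SET)): offset=17
After 5 (read(4)): returned 'XJ6N', offset=21
After 6 (seek(19, SET)): offset=19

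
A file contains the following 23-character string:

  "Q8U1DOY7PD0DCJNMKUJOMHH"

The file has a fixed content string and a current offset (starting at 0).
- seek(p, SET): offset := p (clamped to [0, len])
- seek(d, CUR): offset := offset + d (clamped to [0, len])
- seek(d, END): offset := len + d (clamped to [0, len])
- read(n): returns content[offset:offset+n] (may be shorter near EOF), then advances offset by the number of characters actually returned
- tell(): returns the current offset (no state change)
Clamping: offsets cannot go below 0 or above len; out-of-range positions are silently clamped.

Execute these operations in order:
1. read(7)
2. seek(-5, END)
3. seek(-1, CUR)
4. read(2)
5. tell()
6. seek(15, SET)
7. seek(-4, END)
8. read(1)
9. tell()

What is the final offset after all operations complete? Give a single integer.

After 1 (read(7)): returned 'Q8U1DOY', offset=7
After 2 (seek(-5, END)): offset=18
After 3 (seek(-1, CUR)): offset=17
After 4 (read(2)): returned 'UJ', offset=19
After 5 (tell()): offset=19
After 6 (seek(15, SET)): offset=15
After 7 (seek(-4, END)): offset=19
After 8 (read(1)): returned 'O', offset=20
After 9 (tell()): offset=20

Answer: 20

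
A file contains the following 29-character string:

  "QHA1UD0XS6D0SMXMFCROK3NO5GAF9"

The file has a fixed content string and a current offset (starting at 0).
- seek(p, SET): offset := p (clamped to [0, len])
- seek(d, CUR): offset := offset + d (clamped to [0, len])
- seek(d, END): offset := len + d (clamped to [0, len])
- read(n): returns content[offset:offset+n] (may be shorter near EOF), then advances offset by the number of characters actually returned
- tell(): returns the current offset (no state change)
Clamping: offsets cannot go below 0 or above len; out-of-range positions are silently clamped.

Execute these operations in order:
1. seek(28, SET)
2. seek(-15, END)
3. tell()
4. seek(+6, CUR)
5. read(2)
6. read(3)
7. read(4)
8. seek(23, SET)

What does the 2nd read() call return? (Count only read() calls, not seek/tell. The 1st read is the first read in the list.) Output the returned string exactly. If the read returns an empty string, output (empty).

After 1 (seek(28, SET)): offset=28
After 2 (seek(-15, END)): offset=14
After 3 (tell()): offset=14
After 4 (seek(+6, CUR)): offset=20
After 5 (read(2)): returned 'K3', offset=22
After 6 (read(3)): returned 'NO5', offset=25
After 7 (read(4)): returned 'GAF9', offset=29
After 8 (seek(23, SET)): offset=23

Answer: NO5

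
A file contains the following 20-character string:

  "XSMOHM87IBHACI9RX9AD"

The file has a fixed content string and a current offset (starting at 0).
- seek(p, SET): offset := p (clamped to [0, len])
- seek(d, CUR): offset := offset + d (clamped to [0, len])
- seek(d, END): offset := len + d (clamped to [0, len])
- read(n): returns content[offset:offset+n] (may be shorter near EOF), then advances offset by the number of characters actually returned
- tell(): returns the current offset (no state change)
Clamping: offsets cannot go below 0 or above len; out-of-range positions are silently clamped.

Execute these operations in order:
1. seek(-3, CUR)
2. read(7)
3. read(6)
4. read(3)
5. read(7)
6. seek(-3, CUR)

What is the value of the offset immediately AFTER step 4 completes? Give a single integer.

After 1 (seek(-3, CUR)): offset=0
After 2 (read(7)): returned 'XSMOHM8', offset=7
After 3 (read(6)): returned '7IBHAC', offset=13
After 4 (read(3)): returned 'I9R', offset=16

Answer: 16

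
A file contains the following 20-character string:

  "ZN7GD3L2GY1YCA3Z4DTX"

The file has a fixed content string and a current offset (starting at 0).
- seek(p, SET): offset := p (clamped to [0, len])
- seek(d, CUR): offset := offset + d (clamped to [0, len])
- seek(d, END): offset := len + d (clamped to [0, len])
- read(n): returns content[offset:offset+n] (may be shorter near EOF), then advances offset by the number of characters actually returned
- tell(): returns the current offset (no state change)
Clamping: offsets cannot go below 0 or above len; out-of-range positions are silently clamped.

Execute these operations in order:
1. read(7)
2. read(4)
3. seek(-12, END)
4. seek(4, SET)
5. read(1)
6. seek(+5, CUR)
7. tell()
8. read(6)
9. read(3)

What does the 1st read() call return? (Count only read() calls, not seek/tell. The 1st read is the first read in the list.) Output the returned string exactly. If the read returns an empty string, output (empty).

After 1 (read(7)): returned 'ZN7GD3L', offset=7
After 2 (read(4)): returned '2GY1', offset=11
After 3 (seek(-12, END)): offset=8
After 4 (seek(4, SET)): offset=4
After 5 (read(1)): returned 'D', offset=5
After 6 (seek(+5, CUR)): offset=10
After 7 (tell()): offset=10
After 8 (read(6)): returned '1YCA3Z', offset=16
After 9 (read(3)): returned '4DT', offset=19

Answer: ZN7GD3L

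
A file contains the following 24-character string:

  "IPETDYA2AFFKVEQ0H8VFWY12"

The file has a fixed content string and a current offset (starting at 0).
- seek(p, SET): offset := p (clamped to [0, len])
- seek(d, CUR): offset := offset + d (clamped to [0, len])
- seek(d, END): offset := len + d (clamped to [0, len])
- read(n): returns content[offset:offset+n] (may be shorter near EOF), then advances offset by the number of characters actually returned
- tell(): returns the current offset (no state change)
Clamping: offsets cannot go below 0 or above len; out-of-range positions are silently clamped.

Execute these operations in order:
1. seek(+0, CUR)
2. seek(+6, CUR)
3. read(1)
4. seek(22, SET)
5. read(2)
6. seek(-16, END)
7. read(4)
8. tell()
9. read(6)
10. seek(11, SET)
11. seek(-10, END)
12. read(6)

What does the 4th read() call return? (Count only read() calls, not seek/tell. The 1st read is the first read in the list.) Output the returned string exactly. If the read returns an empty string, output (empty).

After 1 (seek(+0, CUR)): offset=0
After 2 (seek(+6, CUR)): offset=6
After 3 (read(1)): returned 'A', offset=7
After 4 (seek(22, SET)): offset=22
After 5 (read(2)): returned '12', offset=24
After 6 (seek(-16, END)): offset=8
After 7 (read(4)): returned 'AFFK', offset=12
After 8 (tell()): offset=12
After 9 (read(6)): returned 'VEQ0H8', offset=18
After 10 (seek(11, SET)): offset=11
After 11 (seek(-10, END)): offset=14
After 12 (read(6)): returned 'Q0H8VF', offset=20

Answer: VEQ0H8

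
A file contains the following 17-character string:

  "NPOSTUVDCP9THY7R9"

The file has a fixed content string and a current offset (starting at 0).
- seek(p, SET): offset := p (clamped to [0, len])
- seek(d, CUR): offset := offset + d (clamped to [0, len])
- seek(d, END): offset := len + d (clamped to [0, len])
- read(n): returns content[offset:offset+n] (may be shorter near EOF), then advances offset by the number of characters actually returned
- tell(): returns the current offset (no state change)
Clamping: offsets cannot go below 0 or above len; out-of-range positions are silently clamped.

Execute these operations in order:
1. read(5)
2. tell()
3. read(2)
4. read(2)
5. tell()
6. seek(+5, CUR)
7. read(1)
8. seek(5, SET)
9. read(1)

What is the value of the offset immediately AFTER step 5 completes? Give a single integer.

Answer: 9

Derivation:
After 1 (read(5)): returned 'NPOST', offset=5
After 2 (tell()): offset=5
After 3 (read(2)): returned 'UV', offset=7
After 4 (read(2)): returned 'DC', offset=9
After 5 (tell()): offset=9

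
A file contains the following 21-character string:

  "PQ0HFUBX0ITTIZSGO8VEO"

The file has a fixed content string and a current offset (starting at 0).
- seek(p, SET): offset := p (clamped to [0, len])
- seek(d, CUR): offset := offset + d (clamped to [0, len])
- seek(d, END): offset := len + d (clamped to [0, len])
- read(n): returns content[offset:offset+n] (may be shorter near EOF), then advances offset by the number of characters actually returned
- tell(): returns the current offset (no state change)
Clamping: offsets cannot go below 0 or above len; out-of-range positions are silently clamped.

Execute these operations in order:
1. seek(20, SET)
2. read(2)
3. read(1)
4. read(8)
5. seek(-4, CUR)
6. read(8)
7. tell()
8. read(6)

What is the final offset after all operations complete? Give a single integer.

Answer: 21

Derivation:
After 1 (seek(20, SET)): offset=20
After 2 (read(2)): returned 'O', offset=21
After 3 (read(1)): returned '', offset=21
After 4 (read(8)): returned '', offset=21
After 5 (seek(-4, CUR)): offset=17
After 6 (read(8)): returned '8VEO', offset=21
After 7 (tell()): offset=21
After 8 (read(6)): returned '', offset=21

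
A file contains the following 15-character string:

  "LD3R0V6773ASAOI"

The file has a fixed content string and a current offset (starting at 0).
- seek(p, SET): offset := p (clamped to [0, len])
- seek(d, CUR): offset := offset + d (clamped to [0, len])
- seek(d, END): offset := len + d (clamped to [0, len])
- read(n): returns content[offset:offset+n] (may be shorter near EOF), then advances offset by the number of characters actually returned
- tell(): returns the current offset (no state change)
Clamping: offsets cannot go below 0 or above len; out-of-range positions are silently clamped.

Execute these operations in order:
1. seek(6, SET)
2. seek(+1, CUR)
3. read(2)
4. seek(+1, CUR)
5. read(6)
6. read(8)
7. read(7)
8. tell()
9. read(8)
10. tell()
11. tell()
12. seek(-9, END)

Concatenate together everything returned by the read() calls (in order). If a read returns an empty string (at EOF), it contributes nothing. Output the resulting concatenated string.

After 1 (seek(6, SET)): offset=6
After 2 (seek(+1, CUR)): offset=7
After 3 (read(2)): returned '77', offset=9
After 4 (seek(+1, CUR)): offset=10
After 5 (read(6)): returned 'ASAOI', offset=15
After 6 (read(8)): returned '', offset=15
After 7 (read(7)): returned '', offset=15
After 8 (tell()): offset=15
After 9 (read(8)): returned '', offset=15
After 10 (tell()): offset=15
After 11 (tell()): offset=15
After 12 (seek(-9, END)): offset=6

Answer: 77ASAOI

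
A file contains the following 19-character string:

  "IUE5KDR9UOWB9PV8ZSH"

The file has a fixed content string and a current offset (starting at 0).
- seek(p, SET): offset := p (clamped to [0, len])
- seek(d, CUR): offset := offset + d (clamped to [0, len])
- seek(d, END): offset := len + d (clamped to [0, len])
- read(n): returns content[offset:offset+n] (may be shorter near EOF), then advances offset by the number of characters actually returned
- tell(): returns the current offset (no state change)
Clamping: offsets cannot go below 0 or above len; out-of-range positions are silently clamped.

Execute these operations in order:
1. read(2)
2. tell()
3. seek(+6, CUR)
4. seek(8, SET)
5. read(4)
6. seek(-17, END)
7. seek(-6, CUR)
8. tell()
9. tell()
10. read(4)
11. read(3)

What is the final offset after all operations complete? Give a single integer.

Answer: 7

Derivation:
After 1 (read(2)): returned 'IU', offset=2
After 2 (tell()): offset=2
After 3 (seek(+6, CUR)): offset=8
After 4 (seek(8, SET)): offset=8
After 5 (read(4)): returned 'UOWB', offset=12
After 6 (seek(-17, END)): offset=2
After 7 (seek(-6, CUR)): offset=0
After 8 (tell()): offset=0
After 9 (tell()): offset=0
After 10 (read(4)): returned 'IUE5', offset=4
After 11 (read(3)): returned 'KDR', offset=7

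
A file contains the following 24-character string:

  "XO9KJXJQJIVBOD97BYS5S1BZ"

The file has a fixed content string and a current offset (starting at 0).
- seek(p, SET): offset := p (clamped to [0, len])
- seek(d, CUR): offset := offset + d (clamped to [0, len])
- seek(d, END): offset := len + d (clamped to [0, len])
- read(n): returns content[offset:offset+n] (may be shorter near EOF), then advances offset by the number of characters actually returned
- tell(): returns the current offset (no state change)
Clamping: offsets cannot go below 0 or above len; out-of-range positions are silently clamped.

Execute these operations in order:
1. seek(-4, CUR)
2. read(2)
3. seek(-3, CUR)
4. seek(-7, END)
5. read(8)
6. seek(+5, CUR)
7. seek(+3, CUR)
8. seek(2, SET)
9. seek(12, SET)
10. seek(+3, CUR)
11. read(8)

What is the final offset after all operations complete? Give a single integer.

After 1 (seek(-4, CUR)): offset=0
After 2 (read(2)): returned 'XO', offset=2
After 3 (seek(-3, CUR)): offset=0
After 4 (seek(-7, END)): offset=17
After 5 (read(8)): returned 'YS5S1BZ', offset=24
After 6 (seek(+5, CUR)): offset=24
After 7 (seek(+3, CUR)): offset=24
After 8 (seek(2, SET)): offset=2
After 9 (seek(12, SET)): offset=12
After 10 (seek(+3, CUR)): offset=15
After 11 (read(8)): returned '7BYS5S1B', offset=23

Answer: 23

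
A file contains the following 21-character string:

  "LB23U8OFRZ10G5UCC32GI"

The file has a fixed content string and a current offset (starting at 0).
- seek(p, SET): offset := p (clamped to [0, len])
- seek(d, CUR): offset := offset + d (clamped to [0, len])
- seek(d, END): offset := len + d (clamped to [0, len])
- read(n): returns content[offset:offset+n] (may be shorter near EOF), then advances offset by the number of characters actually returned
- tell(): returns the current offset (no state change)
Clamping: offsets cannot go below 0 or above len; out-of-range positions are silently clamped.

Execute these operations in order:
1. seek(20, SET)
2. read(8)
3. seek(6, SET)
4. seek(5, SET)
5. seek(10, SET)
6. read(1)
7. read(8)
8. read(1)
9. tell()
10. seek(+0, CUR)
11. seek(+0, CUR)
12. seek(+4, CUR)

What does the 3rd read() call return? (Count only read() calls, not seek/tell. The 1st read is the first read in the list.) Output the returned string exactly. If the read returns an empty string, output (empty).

Answer: 0G5UCC32

Derivation:
After 1 (seek(20, SET)): offset=20
After 2 (read(8)): returned 'I', offset=21
After 3 (seek(6, SET)): offset=6
After 4 (seek(5, SET)): offset=5
After 5 (seek(10, SET)): offset=10
After 6 (read(1)): returned '1', offset=11
After 7 (read(8)): returned '0G5UCC32', offset=19
After 8 (read(1)): returned 'G', offset=20
After 9 (tell()): offset=20
After 10 (seek(+0, CUR)): offset=20
After 11 (seek(+0, CUR)): offset=20
After 12 (seek(+4, CUR)): offset=21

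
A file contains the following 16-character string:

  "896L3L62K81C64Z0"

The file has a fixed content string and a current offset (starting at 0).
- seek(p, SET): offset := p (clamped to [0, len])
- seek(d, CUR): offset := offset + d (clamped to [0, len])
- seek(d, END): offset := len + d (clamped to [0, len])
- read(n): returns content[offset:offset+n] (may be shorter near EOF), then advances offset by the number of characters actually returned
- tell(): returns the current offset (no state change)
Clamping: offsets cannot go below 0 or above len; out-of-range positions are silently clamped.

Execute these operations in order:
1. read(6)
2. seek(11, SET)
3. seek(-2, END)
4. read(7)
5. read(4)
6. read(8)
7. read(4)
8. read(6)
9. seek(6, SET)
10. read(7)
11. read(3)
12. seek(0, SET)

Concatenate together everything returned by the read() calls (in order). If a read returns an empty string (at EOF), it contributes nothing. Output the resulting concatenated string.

After 1 (read(6)): returned '896L3L', offset=6
After 2 (seek(11, SET)): offset=11
After 3 (seek(-2, END)): offset=14
After 4 (read(7)): returned 'Z0', offset=16
After 5 (read(4)): returned '', offset=16
After 6 (read(8)): returned '', offset=16
After 7 (read(4)): returned '', offset=16
After 8 (read(6)): returned '', offset=16
After 9 (seek(6, SET)): offset=6
After 10 (read(7)): returned '62K81C6', offset=13
After 11 (read(3)): returned '4Z0', offset=16
After 12 (seek(0, SET)): offset=0

Answer: 896L3LZ062K81C64Z0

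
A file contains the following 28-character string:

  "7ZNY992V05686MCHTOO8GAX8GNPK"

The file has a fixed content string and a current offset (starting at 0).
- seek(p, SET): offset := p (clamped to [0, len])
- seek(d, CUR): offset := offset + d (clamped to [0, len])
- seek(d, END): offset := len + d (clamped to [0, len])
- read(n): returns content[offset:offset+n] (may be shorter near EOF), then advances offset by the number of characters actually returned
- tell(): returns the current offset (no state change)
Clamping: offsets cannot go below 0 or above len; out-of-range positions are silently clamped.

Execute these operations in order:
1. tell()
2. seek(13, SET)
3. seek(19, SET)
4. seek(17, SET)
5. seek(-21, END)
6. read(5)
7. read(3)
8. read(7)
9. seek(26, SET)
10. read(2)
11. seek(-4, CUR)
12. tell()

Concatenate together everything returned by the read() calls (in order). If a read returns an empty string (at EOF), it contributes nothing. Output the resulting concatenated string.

After 1 (tell()): offset=0
After 2 (seek(13, SET)): offset=13
After 3 (seek(19, SET)): offset=19
After 4 (seek(17, SET)): offset=17
After 5 (seek(-21, END)): offset=7
After 6 (read(5)): returned 'V0568', offset=12
After 7 (read(3)): returned '6MC', offset=15
After 8 (read(7)): returned 'HTOO8GA', offset=22
After 9 (seek(26, SET)): offset=26
After 10 (read(2)): returned 'PK', offset=28
After 11 (seek(-4, CUR)): offset=24
After 12 (tell()): offset=24

Answer: V05686MCHTOO8GAPK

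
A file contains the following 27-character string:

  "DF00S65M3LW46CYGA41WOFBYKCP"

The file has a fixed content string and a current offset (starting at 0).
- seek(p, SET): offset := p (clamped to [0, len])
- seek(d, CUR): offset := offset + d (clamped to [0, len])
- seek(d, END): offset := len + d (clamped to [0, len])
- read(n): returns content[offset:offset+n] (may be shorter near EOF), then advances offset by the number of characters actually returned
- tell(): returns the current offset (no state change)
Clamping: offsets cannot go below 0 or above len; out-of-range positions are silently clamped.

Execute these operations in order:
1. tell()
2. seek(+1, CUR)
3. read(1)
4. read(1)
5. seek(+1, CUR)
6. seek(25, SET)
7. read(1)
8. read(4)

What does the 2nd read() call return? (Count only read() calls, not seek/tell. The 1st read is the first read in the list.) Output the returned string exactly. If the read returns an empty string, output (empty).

Answer: 0

Derivation:
After 1 (tell()): offset=0
After 2 (seek(+1, CUR)): offset=1
After 3 (read(1)): returned 'F', offset=2
After 4 (read(1)): returned '0', offset=3
After 5 (seek(+1, CUR)): offset=4
After 6 (seek(25, SET)): offset=25
After 7 (read(1)): returned 'C', offset=26
After 8 (read(4)): returned 'P', offset=27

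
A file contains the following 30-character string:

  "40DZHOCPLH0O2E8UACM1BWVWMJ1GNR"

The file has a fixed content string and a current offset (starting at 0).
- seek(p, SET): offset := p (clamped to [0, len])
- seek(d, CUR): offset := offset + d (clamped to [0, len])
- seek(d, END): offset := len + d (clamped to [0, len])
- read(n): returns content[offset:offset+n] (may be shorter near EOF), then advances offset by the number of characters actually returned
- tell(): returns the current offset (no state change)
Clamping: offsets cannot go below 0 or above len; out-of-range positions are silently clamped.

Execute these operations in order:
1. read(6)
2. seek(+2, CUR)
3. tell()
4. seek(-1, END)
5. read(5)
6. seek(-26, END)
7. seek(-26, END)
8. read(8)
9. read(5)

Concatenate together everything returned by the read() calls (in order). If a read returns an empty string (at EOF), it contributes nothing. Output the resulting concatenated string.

After 1 (read(6)): returned '40DZHO', offset=6
After 2 (seek(+2, CUR)): offset=8
After 3 (tell()): offset=8
After 4 (seek(-1, END)): offset=29
After 5 (read(5)): returned 'R', offset=30
After 6 (seek(-26, END)): offset=4
After 7 (seek(-26, END)): offset=4
After 8 (read(8)): returned 'HOCPLH0O', offset=12
After 9 (read(5)): returned '2E8UA', offset=17

Answer: 40DZHORHOCPLH0O2E8UA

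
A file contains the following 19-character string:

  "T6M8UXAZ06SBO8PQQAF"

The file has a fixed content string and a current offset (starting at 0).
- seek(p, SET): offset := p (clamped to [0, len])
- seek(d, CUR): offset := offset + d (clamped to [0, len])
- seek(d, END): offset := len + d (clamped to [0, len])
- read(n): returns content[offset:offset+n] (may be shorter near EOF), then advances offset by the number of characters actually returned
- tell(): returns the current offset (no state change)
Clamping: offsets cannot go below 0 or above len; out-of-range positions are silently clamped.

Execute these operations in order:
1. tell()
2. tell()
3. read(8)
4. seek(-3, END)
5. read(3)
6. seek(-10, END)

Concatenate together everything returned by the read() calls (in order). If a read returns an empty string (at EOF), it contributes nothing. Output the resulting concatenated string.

Answer: T6M8UXAZQAF

Derivation:
After 1 (tell()): offset=0
After 2 (tell()): offset=0
After 3 (read(8)): returned 'T6M8UXAZ', offset=8
After 4 (seek(-3, END)): offset=16
After 5 (read(3)): returned 'QAF', offset=19
After 6 (seek(-10, END)): offset=9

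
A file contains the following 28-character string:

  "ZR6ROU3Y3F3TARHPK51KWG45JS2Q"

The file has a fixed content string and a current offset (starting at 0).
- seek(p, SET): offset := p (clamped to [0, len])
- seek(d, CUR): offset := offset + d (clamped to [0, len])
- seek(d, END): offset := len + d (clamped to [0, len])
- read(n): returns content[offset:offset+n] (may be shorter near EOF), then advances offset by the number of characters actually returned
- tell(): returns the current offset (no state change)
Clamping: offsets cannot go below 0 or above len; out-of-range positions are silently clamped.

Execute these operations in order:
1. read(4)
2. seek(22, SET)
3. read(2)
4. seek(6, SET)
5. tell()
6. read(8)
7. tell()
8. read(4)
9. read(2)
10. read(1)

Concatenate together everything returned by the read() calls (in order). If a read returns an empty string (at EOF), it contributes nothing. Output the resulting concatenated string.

Answer: ZR6R453Y3F3TARHPK51KW

Derivation:
After 1 (read(4)): returned 'ZR6R', offset=4
After 2 (seek(22, SET)): offset=22
After 3 (read(2)): returned '45', offset=24
After 4 (seek(6, SET)): offset=6
After 5 (tell()): offset=6
After 6 (read(8)): returned '3Y3F3TAR', offset=14
After 7 (tell()): offset=14
After 8 (read(4)): returned 'HPK5', offset=18
After 9 (read(2)): returned '1K', offset=20
After 10 (read(1)): returned 'W', offset=21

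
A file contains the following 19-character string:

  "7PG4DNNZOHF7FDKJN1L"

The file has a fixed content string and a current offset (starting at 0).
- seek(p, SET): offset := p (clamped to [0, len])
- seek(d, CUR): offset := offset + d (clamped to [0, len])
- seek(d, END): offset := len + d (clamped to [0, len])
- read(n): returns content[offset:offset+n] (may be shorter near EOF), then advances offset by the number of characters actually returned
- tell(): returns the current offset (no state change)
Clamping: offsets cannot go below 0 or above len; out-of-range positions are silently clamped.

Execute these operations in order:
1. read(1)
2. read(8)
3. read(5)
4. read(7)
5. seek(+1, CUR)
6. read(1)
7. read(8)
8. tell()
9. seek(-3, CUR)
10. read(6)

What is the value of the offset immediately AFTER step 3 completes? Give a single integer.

Answer: 14

Derivation:
After 1 (read(1)): returned '7', offset=1
After 2 (read(8)): returned 'PG4DNNZO', offset=9
After 3 (read(5)): returned 'HF7FD', offset=14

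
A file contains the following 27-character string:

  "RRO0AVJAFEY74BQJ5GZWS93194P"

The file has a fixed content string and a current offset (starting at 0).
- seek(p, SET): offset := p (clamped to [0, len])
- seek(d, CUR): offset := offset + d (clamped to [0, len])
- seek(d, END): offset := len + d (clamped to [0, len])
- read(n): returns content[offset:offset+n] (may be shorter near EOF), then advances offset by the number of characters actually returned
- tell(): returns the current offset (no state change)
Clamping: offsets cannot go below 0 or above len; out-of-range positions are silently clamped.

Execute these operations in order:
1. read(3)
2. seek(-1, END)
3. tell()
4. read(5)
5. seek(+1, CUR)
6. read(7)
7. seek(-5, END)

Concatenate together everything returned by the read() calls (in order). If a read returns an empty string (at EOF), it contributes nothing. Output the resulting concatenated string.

Answer: RROP

Derivation:
After 1 (read(3)): returned 'RRO', offset=3
After 2 (seek(-1, END)): offset=26
After 3 (tell()): offset=26
After 4 (read(5)): returned 'P', offset=27
After 5 (seek(+1, CUR)): offset=27
After 6 (read(7)): returned '', offset=27
After 7 (seek(-5, END)): offset=22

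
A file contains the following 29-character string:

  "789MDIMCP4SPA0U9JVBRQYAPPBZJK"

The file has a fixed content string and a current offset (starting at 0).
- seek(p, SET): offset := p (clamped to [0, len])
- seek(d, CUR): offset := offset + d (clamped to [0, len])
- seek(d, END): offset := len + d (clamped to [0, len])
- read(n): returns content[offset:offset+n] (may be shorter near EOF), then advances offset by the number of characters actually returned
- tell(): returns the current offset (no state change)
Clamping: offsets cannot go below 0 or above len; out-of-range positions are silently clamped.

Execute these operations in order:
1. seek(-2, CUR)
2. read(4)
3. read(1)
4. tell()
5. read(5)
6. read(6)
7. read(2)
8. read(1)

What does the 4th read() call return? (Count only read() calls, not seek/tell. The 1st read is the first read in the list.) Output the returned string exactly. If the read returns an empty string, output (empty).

After 1 (seek(-2, CUR)): offset=0
After 2 (read(4)): returned '789M', offset=4
After 3 (read(1)): returned 'D', offset=5
After 4 (tell()): offset=5
After 5 (read(5)): returned 'IMCP4', offset=10
After 6 (read(6)): returned 'SPA0U9', offset=16
After 7 (read(2)): returned 'JV', offset=18
After 8 (read(1)): returned 'B', offset=19

Answer: SPA0U9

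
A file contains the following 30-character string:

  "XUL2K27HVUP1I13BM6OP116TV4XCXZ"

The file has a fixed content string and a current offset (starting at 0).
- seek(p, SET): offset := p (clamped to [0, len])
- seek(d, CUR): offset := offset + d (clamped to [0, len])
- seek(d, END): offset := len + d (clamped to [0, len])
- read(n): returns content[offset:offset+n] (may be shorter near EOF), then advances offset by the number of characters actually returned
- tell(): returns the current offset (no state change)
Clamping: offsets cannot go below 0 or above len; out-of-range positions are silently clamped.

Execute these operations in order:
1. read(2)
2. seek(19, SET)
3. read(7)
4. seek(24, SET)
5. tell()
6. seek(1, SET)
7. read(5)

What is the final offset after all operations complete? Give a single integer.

After 1 (read(2)): returned 'XU', offset=2
After 2 (seek(19, SET)): offset=19
After 3 (read(7)): returned 'P116TV4', offset=26
After 4 (seek(24, SET)): offset=24
After 5 (tell()): offset=24
After 6 (seek(1, SET)): offset=1
After 7 (read(5)): returned 'UL2K2', offset=6

Answer: 6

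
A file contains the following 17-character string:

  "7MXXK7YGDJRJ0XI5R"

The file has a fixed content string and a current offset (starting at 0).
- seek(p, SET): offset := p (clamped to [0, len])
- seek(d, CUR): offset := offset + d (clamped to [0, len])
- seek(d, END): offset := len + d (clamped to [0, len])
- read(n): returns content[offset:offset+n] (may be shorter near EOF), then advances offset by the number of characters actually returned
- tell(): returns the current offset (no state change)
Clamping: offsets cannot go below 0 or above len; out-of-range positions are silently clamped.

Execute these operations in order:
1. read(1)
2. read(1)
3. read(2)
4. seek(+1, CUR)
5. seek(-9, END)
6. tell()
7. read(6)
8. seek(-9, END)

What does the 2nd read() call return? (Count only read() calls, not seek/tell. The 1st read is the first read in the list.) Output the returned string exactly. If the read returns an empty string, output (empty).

Answer: M

Derivation:
After 1 (read(1)): returned '7', offset=1
After 2 (read(1)): returned 'M', offset=2
After 3 (read(2)): returned 'XX', offset=4
After 4 (seek(+1, CUR)): offset=5
After 5 (seek(-9, END)): offset=8
After 6 (tell()): offset=8
After 7 (read(6)): returned 'DJRJ0X', offset=14
After 8 (seek(-9, END)): offset=8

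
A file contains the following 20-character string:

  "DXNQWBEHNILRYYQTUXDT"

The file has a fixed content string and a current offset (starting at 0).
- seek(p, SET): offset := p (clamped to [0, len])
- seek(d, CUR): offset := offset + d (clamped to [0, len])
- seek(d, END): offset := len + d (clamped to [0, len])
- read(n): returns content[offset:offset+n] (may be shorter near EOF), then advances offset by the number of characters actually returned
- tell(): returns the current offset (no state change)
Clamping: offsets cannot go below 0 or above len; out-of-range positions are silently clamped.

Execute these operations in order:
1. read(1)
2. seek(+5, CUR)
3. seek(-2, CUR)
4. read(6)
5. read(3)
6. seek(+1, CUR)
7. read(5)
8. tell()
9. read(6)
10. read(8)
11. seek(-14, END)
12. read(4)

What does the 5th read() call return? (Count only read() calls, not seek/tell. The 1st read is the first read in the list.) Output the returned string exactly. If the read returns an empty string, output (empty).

Answer: T

Derivation:
After 1 (read(1)): returned 'D', offset=1
After 2 (seek(+5, CUR)): offset=6
After 3 (seek(-2, CUR)): offset=4
After 4 (read(6)): returned 'WBEHNI', offset=10
After 5 (read(3)): returned 'LRY', offset=13
After 6 (seek(+1, CUR)): offset=14
After 7 (read(5)): returned 'QTUXD', offset=19
After 8 (tell()): offset=19
After 9 (read(6)): returned 'T', offset=20
After 10 (read(8)): returned '', offset=20
After 11 (seek(-14, END)): offset=6
After 12 (read(4)): returned 'EHNI', offset=10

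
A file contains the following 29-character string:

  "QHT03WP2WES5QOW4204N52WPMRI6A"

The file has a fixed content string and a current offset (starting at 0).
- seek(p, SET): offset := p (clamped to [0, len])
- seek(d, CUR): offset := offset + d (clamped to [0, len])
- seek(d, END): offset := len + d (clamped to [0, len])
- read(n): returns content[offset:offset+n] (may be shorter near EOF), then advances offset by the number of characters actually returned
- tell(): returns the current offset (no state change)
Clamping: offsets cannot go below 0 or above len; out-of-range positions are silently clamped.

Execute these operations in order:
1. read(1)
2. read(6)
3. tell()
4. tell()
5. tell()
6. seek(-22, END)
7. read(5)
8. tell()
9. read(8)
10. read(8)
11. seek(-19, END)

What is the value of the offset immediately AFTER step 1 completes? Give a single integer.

After 1 (read(1)): returned 'Q', offset=1

Answer: 1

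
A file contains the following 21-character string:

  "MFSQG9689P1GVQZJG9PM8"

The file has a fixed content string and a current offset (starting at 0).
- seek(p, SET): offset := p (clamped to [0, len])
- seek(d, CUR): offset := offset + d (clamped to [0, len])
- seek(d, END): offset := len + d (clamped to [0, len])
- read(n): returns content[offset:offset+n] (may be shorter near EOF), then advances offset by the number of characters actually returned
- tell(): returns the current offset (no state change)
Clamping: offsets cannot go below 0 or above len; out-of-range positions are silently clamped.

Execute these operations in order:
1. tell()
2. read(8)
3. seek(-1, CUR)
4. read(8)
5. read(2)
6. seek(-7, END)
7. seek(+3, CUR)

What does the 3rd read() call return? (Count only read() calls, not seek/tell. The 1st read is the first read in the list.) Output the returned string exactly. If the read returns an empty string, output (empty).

Answer: JG

Derivation:
After 1 (tell()): offset=0
After 2 (read(8)): returned 'MFSQG968', offset=8
After 3 (seek(-1, CUR)): offset=7
After 4 (read(8)): returned '89P1GVQZ', offset=15
After 5 (read(2)): returned 'JG', offset=17
After 6 (seek(-7, END)): offset=14
After 7 (seek(+3, CUR)): offset=17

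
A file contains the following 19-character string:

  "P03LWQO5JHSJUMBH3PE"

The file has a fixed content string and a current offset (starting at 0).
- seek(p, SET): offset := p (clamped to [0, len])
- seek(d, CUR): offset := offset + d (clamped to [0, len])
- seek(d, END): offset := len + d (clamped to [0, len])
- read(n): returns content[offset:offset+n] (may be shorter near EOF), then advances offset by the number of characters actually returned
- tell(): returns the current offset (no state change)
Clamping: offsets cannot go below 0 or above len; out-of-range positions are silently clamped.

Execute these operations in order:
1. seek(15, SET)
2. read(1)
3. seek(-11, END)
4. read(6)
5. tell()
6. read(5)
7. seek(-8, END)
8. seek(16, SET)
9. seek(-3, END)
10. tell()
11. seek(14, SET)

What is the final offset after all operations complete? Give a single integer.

After 1 (seek(15, SET)): offset=15
After 2 (read(1)): returned 'H', offset=16
After 3 (seek(-11, END)): offset=8
After 4 (read(6)): returned 'JHSJUM', offset=14
After 5 (tell()): offset=14
After 6 (read(5)): returned 'BH3PE', offset=19
After 7 (seek(-8, END)): offset=11
After 8 (seek(16, SET)): offset=16
After 9 (seek(-3, END)): offset=16
After 10 (tell()): offset=16
After 11 (seek(14, SET)): offset=14

Answer: 14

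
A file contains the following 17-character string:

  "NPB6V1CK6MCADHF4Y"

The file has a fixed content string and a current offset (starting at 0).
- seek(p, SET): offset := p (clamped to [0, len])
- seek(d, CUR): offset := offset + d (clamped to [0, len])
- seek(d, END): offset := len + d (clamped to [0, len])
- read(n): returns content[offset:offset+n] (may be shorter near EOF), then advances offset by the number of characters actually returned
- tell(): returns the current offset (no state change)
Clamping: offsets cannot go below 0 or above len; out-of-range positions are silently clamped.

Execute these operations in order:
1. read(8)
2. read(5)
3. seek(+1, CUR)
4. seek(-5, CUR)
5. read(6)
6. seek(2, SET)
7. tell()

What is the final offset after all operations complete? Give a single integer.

After 1 (read(8)): returned 'NPB6V1CK', offset=8
After 2 (read(5)): returned '6MCAD', offset=13
After 3 (seek(+1, CUR)): offset=14
After 4 (seek(-5, CUR)): offset=9
After 5 (read(6)): returned 'MCADHF', offset=15
After 6 (seek(2, SET)): offset=2
After 7 (tell()): offset=2

Answer: 2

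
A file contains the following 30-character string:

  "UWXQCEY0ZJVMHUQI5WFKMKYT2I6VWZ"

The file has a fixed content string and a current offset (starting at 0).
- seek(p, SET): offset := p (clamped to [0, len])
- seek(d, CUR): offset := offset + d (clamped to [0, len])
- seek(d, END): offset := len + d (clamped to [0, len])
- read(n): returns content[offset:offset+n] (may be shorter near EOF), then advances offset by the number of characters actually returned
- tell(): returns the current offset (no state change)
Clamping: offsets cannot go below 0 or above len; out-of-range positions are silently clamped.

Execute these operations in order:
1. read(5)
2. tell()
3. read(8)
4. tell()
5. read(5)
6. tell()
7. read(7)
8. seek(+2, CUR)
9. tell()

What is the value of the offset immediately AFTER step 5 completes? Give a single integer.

Answer: 18

Derivation:
After 1 (read(5)): returned 'UWXQC', offset=5
After 2 (tell()): offset=5
After 3 (read(8)): returned 'EY0ZJVMH', offset=13
After 4 (tell()): offset=13
After 5 (read(5)): returned 'UQI5W', offset=18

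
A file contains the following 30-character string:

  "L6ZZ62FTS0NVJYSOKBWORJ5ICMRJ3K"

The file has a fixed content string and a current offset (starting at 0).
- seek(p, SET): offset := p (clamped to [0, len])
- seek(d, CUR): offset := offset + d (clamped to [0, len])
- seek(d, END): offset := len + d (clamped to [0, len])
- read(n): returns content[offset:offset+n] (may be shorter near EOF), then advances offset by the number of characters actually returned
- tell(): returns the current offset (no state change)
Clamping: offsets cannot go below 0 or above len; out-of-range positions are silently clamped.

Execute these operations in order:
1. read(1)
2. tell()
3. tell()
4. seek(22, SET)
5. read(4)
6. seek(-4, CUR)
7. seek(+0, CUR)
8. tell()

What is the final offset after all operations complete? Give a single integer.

Answer: 22

Derivation:
After 1 (read(1)): returned 'L', offset=1
After 2 (tell()): offset=1
After 3 (tell()): offset=1
After 4 (seek(22, SET)): offset=22
After 5 (read(4)): returned '5ICM', offset=26
After 6 (seek(-4, CUR)): offset=22
After 7 (seek(+0, CUR)): offset=22
After 8 (tell()): offset=22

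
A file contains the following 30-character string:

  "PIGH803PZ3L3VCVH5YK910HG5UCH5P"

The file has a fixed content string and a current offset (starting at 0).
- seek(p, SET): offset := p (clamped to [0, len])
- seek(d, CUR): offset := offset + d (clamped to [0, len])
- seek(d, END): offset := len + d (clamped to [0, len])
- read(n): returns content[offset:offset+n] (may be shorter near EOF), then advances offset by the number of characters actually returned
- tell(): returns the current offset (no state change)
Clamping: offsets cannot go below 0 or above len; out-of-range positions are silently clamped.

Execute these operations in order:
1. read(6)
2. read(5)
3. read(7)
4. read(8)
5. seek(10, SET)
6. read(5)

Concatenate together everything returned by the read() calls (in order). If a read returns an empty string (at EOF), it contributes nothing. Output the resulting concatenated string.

Answer: PIGH803PZ3L3VCVH5YK910HG5UL3VCV

Derivation:
After 1 (read(6)): returned 'PIGH80', offset=6
After 2 (read(5)): returned '3PZ3L', offset=11
After 3 (read(7)): returned '3VCVH5Y', offset=18
After 4 (read(8)): returned 'K910HG5U', offset=26
After 5 (seek(10, SET)): offset=10
After 6 (read(5)): returned 'L3VCV', offset=15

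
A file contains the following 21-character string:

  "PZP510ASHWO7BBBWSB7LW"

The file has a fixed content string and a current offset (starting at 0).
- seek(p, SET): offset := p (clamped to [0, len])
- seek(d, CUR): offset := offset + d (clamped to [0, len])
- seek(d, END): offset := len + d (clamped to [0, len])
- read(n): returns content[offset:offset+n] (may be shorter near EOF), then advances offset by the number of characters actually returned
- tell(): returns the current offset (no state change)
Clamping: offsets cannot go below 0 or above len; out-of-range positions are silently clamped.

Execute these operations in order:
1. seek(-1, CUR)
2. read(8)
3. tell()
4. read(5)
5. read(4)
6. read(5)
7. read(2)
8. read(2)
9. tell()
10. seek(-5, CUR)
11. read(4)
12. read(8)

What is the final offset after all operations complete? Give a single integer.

After 1 (seek(-1, CUR)): offset=0
After 2 (read(8)): returned 'PZP510AS', offset=8
After 3 (tell()): offset=8
After 4 (read(5)): returned 'HWO7B', offset=13
After 5 (read(4)): returned 'BBWS', offset=17
After 6 (read(5)): returned 'B7LW', offset=21
After 7 (read(2)): returned '', offset=21
After 8 (read(2)): returned '', offset=21
After 9 (tell()): offset=21
After 10 (seek(-5, CUR)): offset=16
After 11 (read(4)): returned 'SB7L', offset=20
After 12 (read(8)): returned 'W', offset=21

Answer: 21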